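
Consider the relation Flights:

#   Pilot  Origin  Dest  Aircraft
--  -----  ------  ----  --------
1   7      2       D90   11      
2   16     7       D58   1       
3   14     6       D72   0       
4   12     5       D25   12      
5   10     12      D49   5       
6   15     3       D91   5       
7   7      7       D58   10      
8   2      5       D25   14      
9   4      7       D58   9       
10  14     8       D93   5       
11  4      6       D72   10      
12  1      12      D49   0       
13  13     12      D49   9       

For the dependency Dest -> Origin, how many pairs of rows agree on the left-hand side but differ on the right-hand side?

0

Dest=D58: all 3 rows agree on Origin — 0 pairs.
Dest=D72: all 2 rows agree on Origin — 0 pairs.
Dest=D25: all 2 rows agree on Origin — 0 pairs.
Dest=D49: all 3 rows agree on Origin — 0 pairs.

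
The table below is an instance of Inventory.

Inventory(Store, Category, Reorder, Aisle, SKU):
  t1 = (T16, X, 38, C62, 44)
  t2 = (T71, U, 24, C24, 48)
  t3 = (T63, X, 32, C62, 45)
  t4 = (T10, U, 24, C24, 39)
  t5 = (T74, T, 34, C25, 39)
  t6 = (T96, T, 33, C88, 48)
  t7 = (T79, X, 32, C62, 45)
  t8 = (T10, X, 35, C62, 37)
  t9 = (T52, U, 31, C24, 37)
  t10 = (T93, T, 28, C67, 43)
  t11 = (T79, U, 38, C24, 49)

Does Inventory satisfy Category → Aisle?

Category=X: rows 1, 3, 7, 8 → Aisle = C62, C62, C62, C62 ✓
Category=U: rows 2, 4, 9, 11 → Aisle = C24, C24, C24, C24 ✓
Category=T: rows 5, 6, 10 → Aisle takes values {C25, C88, C67} — violation
Two rows agree on Category but differ on Aisle, so Category → Aisle does not hold.

No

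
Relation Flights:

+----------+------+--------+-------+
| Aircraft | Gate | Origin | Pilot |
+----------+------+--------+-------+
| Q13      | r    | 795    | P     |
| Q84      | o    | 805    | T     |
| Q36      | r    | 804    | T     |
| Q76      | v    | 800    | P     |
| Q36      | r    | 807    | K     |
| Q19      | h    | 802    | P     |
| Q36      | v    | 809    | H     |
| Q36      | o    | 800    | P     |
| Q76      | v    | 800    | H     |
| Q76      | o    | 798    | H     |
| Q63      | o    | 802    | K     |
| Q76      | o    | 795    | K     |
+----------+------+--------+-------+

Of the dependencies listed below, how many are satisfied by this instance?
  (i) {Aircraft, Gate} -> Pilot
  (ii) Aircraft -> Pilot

0

(i) {Aircraft, Gate} -> Pilot: (Aircraft=Q36, Gate=r): 2 rows → Pilot takes values {T, K} — violation; (Aircraft=Q76, Gate=v): 2 rows → Pilot takes values {P, H} — violation; (Aircraft=Q76, Gate=o): 2 rows → Pilot takes values {H, K} — violation — fails.
(ii) Aircraft -> Pilot: Aircraft=Q36: 4 rows → Pilot takes values {T, K, H, P} — violation; Aircraft=Q76: 4 rows → Pilot takes values {P, H, K} — violation — fails.
None of the 2 dependencies hold.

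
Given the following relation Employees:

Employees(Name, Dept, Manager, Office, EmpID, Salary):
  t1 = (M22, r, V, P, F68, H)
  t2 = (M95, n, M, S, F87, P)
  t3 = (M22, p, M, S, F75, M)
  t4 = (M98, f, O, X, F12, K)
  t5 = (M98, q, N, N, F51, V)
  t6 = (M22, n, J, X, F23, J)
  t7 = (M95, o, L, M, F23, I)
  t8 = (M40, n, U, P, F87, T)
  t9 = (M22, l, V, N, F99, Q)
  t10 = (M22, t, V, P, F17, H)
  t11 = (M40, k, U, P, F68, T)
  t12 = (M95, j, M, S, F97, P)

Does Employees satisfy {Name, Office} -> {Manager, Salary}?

(Name=M22, Office=P): rows 1, 10 → {Manager,Salary} = (V, H), (V, H) ✓
(Name=M95, Office=S): rows 2, 12 → {Manager,Salary} = (M, P), (M, P) ✓
(Name=M22, Office=S): row 3 → {Manager,Salary} = (M, M) ✓
(Name=M98, Office=X): row 4 → {Manager,Salary} = (O, K) ✓
(Name=M98, Office=N): row 5 → {Manager,Salary} = (N, V) ✓
(Name=M22, Office=X): row 6 → {Manager,Salary} = (J, J) ✓
(Name=M95, Office=M): row 7 → {Manager,Salary} = (L, I) ✓
(Name=M40, Office=P): rows 8, 11 → {Manager,Salary} = (U, T), (U, T) ✓
(Name=M22, Office=N): row 9 → {Manager,Salary} = (V, Q) ✓
Every {Name, Office} value is associated with a single {Manager, Salary} value, so {Name, Office} -> {Manager, Salary} holds.

Yes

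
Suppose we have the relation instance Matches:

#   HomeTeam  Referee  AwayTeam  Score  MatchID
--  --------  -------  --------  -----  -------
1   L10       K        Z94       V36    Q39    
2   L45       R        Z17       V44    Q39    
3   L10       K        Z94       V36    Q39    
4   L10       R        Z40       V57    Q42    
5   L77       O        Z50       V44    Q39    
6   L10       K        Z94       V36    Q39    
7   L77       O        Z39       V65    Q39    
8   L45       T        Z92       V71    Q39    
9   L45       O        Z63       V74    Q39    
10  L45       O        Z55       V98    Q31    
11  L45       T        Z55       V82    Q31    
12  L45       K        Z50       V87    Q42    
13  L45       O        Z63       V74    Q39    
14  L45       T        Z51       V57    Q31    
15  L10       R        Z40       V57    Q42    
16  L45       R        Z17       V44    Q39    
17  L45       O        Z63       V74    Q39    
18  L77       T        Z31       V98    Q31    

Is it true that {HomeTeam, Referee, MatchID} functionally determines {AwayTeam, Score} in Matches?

No

(HomeTeam=L10, Referee=K, MatchID=Q39): rows 1, 3, 6 → {AwayTeam,Score} = (Z94, V36), (Z94, V36), (Z94, V36) ✓
(HomeTeam=L45, Referee=R, MatchID=Q39): rows 2, 16 → {AwayTeam,Score} = (Z17, V44), (Z17, V44) ✓
(HomeTeam=L10, Referee=R, MatchID=Q42): rows 4, 15 → {AwayTeam,Score} = (Z40, V57), (Z40, V57) ✓
(HomeTeam=L77, Referee=O, MatchID=Q39): rows 5, 7 → {AwayTeam,Score} takes values {(Z50, V44), (Z39, V65)} — violation
(HomeTeam=L45, Referee=T, MatchID=Q39): row 8 → {AwayTeam,Score} = (Z92, V71) ✓
(HomeTeam=L45, Referee=O, MatchID=Q39): rows 9, 13, 17 → {AwayTeam,Score} = (Z63, V74), (Z63, V74), (Z63, V74) ✓
(HomeTeam=L45, Referee=O, MatchID=Q31): row 10 → {AwayTeam,Score} = (Z55, V98) ✓
(HomeTeam=L45, Referee=T, MatchID=Q31): rows 11, 14 → {AwayTeam,Score} takes values {(Z55, V82), (Z51, V57)} — violation
(HomeTeam=L45, Referee=K, MatchID=Q42): row 12 → {AwayTeam,Score} = (Z50, V87) ✓
(HomeTeam=L77, Referee=T, MatchID=Q31): row 18 → {AwayTeam,Score} = (Z31, V98) ✓
Two rows agree on {HomeTeam, Referee, MatchID} but differ on {AwayTeam, Score}, so {HomeTeam, Referee, MatchID} → {AwayTeam, Score} does not hold.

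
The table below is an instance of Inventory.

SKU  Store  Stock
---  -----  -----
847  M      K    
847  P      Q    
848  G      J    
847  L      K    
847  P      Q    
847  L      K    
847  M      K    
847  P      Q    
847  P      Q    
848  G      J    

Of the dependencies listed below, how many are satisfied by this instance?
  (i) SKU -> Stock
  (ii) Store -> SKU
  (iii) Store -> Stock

(i) SKU -> Stock: SKU=847: 8 rows → Stock takes values {K, Q} — violation — fails.
(ii) Store -> SKU: every LHS value maps to a single RHS value — holds.
(iii) Store -> Stock: every LHS value maps to a single RHS value — holds.
2 of the 3 dependencies hold.

2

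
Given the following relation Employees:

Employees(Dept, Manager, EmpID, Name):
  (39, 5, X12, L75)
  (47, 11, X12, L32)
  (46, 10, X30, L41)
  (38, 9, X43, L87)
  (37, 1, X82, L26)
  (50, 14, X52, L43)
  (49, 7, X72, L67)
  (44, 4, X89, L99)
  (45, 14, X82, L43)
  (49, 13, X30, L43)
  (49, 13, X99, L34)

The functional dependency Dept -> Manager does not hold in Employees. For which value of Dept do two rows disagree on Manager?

49

Dept=39: 1 row → Manager = 5 ✓
Dept=47: 1 row → Manager = 11 ✓
Dept=46: 1 row → Manager = 10 ✓
Dept=38: 1 row → Manager = 9 ✓
Dept=37: 1 row → Manager = 1 ✓
Dept=50: 1 row → Manager = 14 ✓
Dept=49: 3 rows → Manager takes values {7, 13} — violation
Dept=44: 1 row → Manager = 4 ✓
Dept=45: 1 row → Manager = 14 ✓
The only Dept value with inconsistent Manager is Dept=49.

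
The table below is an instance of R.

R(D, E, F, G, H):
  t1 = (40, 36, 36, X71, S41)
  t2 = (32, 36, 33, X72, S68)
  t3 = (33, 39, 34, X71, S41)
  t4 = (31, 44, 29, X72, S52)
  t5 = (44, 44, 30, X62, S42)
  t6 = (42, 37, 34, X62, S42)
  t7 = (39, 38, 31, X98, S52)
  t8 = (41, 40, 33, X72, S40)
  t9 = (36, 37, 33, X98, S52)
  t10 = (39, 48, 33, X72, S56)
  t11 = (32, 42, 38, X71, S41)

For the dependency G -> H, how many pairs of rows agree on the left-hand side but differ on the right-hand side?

G=X71: all 3 rows agree on H — 0 pairs.
G=X72: violating pairs (2,4), (2,8), (2,10), (4,8), (4,10), (8,10) — 6 pairs.
G=X62: all 2 rows agree on H — 0 pairs.
G=X98: all 2 rows agree on H — 0 pairs.

6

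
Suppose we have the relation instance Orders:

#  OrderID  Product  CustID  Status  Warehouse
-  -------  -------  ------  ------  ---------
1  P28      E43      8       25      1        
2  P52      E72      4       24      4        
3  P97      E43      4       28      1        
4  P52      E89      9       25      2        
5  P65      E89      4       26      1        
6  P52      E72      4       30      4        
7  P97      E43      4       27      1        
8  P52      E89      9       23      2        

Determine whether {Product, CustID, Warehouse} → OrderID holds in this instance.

(Product=E43, CustID=8, Warehouse=1): row 1 → OrderID = P28 ✓
(Product=E72, CustID=4, Warehouse=4): rows 2, 6 → OrderID = P52, P52 ✓
(Product=E43, CustID=4, Warehouse=1): rows 3, 7 → OrderID = P97, P97 ✓
(Product=E89, CustID=9, Warehouse=2): rows 4, 8 → OrderID = P52, P52 ✓
(Product=E89, CustID=4, Warehouse=1): row 5 → OrderID = P65 ✓
Every {Product, CustID, Warehouse} value is associated with a single OrderID value, so {Product, CustID, Warehouse} → OrderID holds.

Yes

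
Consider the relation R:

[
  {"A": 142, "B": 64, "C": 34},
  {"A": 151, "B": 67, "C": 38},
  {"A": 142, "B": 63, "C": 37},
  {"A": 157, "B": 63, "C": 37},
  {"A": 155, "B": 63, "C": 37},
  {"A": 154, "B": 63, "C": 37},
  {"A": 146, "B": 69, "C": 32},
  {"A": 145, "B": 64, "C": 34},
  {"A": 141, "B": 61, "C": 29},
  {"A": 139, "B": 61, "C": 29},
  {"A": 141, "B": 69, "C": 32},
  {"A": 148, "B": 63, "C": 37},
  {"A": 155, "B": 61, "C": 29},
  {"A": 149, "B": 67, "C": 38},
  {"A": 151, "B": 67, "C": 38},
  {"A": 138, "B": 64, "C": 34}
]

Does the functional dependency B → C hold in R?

Yes

B=64: 3 rows → C = 34, 34, 34 ✓
B=67: 3 rows → C = 38, 38, 38 ✓
B=63: 5 rows → C = 37, 37, 37, 37, 37 ✓
B=69: 2 rows → C = 32, 32 ✓
B=61: 3 rows → C = 29, 29, 29 ✓
Every B value is associated with a single C value, so B → C holds.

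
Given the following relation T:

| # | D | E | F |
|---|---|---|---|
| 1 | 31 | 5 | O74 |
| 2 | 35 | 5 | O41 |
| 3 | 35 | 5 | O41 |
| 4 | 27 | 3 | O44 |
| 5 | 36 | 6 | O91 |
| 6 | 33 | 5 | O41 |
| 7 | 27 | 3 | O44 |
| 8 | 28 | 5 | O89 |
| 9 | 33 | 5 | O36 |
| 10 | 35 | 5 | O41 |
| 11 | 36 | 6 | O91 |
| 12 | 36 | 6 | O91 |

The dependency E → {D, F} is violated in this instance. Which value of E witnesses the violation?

E=5: rows 1, 2, 3, 6, 8, 9, 10 → {D,F} takes values {(31, O74), (35, O41), (33, O41), (28, O89), (33, O36)} — violation
E=3: rows 4, 7 → {D,F} = (27, O44), (27, O44) ✓
E=6: rows 5, 11, 12 → {D,F} = (36, O91), (36, O91), (36, O91) ✓
The only E value with inconsistent RHS is E=5.

5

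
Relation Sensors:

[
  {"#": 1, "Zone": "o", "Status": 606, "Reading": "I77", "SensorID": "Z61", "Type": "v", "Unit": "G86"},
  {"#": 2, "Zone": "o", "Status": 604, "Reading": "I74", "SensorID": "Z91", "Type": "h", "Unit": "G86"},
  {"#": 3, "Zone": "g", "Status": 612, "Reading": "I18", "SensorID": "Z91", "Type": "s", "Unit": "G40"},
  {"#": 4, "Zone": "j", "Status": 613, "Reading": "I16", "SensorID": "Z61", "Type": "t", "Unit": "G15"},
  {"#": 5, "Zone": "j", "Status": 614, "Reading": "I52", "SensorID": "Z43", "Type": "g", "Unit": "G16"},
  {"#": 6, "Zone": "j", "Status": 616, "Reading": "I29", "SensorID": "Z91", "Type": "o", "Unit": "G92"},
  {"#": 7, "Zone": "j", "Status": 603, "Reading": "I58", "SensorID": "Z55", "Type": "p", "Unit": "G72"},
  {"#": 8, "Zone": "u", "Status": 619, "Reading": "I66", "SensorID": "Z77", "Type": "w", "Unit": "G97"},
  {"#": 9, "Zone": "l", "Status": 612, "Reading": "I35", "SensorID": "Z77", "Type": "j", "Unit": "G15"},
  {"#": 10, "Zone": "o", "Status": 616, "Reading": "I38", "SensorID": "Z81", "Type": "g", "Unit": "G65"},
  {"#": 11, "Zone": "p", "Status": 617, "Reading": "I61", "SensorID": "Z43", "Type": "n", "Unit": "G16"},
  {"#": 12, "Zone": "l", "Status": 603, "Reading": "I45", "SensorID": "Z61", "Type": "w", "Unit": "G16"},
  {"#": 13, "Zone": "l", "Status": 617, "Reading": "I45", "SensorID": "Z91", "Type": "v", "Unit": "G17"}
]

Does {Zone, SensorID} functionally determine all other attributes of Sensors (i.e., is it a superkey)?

Yes

All 13 rows have distinct {Zone, SensorID} values, so {Zone, SensorID} → (all attributes) holds and {Zone, SensorID} is a superkey.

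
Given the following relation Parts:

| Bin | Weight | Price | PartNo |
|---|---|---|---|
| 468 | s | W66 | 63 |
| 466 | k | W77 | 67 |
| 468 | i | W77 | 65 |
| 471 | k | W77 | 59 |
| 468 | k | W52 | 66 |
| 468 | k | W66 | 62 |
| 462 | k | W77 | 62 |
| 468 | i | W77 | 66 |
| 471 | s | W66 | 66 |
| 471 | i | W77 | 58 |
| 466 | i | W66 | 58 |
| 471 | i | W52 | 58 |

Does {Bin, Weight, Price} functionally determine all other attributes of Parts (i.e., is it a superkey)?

No

Two distinct rows share (Bin=468, Weight=i, Price=W77), so {Bin, Weight, Price} does not determine every attribute — not a superkey.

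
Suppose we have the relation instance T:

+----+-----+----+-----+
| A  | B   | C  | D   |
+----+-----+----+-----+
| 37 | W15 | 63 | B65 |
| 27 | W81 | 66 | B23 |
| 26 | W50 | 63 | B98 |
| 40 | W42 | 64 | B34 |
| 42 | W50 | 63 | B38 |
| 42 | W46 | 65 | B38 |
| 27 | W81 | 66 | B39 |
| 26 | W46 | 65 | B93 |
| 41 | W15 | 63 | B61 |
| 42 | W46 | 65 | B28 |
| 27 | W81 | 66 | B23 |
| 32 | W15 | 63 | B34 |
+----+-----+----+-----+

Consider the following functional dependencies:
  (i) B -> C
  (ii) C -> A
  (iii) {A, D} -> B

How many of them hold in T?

(i) B -> C: every LHS value maps to a single RHS value — holds.
(ii) C -> A: C=63: 5 rows → A takes values {37, 26, 42, 41, 32} — violation; C=65: 3 rows → A takes values {42, 26} — violation — fails.
(iii) {A, D} -> B: (A=42, D=B38): 2 rows → B takes values {W50, W46} — violation — fails.
1 of the 3 dependencies holds.

1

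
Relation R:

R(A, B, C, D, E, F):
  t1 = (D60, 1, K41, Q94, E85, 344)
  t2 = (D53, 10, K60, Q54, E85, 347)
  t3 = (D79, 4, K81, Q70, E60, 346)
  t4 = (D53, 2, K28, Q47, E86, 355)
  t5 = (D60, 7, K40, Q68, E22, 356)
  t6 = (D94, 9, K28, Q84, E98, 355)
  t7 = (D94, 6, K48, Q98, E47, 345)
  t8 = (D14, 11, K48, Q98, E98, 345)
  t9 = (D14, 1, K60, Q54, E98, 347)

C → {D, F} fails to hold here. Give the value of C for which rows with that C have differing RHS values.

K28

C=K41: row 1 → {D,F} = (Q94, 344) ✓
C=K60: rows 2, 9 → {D,F} = (Q54, 347), (Q54, 347) ✓
C=K81: row 3 → {D,F} = (Q70, 346) ✓
C=K28: rows 4, 6 → {D,F} takes values {(Q47, 355), (Q84, 355)} — violation
C=K40: row 5 → {D,F} = (Q68, 356) ✓
C=K48: rows 7, 8 → {D,F} = (Q98, 345), (Q98, 345) ✓
The only C value with inconsistent RHS is C=K28.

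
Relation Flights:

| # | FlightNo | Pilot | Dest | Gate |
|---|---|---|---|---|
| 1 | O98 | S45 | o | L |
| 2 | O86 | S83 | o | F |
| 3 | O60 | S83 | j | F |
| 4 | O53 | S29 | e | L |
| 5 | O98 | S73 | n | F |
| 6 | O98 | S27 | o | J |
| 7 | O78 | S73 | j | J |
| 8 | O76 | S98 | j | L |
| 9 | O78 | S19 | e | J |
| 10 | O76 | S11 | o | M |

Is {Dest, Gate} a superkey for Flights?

All 10 rows have distinct {Dest, Gate} values, so {Dest, Gate} → (all attributes) holds and {Dest, Gate} is a superkey.

Yes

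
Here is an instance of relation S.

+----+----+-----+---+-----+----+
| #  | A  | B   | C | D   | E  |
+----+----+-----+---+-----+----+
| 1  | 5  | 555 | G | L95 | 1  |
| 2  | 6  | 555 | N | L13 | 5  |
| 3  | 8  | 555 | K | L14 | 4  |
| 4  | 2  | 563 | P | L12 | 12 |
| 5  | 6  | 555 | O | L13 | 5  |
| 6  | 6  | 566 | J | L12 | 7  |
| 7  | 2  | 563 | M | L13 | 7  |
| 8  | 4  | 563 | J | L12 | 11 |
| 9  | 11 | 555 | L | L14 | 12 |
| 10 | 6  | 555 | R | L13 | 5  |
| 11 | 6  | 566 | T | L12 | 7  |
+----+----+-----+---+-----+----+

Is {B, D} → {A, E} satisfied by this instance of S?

No

(B=555, D=L95): row 1 → {A,E} = (5, 1) ✓
(B=555, D=L13): rows 2, 5, 10 → {A,E} = (6, 5), (6, 5), (6, 5) ✓
(B=555, D=L14): rows 3, 9 → {A,E} takes values {(8, 4), (11, 12)} — violation
(B=563, D=L12): rows 4, 8 → {A,E} takes values {(2, 12), (4, 11)} — violation
(B=566, D=L12): rows 6, 11 → {A,E} = (6, 7), (6, 7) ✓
(B=563, D=L13): row 7 → {A,E} = (2, 7) ✓
Two rows agree on {B, D} but differ on {A, E}, so {B, D} → {A, E} does not hold.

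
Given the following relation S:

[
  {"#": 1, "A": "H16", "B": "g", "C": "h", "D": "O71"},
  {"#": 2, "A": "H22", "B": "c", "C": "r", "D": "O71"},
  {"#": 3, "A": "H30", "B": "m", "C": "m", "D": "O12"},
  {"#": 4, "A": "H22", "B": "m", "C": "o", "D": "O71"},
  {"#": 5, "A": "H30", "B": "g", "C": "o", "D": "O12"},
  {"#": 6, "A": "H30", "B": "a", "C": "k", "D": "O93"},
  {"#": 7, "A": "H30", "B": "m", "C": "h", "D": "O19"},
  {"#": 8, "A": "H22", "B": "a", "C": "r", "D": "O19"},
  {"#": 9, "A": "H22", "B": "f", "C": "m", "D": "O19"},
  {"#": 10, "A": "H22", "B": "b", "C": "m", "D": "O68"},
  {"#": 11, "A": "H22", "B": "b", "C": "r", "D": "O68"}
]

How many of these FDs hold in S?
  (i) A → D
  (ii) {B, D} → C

0

(i) A → D: A=H22: rows 2, 4, 8, 9, 10, 11 → D takes values {O71, O19, O68} — violation; A=H30: rows 3, 5, 6, 7 → D takes values {O12, O93, O19} — violation — fails.
(ii) {B, D} → C: (B=b, D=O68): rows 10, 11 → C takes values {m, r} — violation — fails.
None of the 2 dependencies hold.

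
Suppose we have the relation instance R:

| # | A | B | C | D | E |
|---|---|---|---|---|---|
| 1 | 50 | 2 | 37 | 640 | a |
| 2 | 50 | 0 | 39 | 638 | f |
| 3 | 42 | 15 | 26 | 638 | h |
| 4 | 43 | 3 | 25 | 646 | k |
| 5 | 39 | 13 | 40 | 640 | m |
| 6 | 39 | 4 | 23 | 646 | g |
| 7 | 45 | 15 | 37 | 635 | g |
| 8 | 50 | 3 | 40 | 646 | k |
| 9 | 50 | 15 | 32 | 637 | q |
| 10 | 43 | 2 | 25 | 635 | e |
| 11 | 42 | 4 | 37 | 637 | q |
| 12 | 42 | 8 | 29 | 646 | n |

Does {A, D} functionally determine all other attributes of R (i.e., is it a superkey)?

Yes

All 12 rows have distinct {A, D} values, so {A, D} → (all attributes) holds and {A, D} is a superkey.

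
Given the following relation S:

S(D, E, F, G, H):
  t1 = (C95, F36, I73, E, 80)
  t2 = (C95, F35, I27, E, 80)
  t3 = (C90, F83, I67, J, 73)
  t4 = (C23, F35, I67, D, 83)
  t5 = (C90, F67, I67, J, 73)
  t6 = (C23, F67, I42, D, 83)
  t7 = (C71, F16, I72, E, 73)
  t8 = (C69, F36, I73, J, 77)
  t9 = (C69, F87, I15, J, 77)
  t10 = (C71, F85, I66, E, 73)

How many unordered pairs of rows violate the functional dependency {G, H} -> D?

0

(G=E, H=80): all 2 rows agree on D — 0 pairs.
(G=J, H=73): all 2 rows agree on D — 0 pairs.
(G=D, H=83): all 2 rows agree on D — 0 pairs.
(G=E, H=73): all 2 rows agree on D — 0 pairs.
(G=J, H=77): all 2 rows agree on D — 0 pairs.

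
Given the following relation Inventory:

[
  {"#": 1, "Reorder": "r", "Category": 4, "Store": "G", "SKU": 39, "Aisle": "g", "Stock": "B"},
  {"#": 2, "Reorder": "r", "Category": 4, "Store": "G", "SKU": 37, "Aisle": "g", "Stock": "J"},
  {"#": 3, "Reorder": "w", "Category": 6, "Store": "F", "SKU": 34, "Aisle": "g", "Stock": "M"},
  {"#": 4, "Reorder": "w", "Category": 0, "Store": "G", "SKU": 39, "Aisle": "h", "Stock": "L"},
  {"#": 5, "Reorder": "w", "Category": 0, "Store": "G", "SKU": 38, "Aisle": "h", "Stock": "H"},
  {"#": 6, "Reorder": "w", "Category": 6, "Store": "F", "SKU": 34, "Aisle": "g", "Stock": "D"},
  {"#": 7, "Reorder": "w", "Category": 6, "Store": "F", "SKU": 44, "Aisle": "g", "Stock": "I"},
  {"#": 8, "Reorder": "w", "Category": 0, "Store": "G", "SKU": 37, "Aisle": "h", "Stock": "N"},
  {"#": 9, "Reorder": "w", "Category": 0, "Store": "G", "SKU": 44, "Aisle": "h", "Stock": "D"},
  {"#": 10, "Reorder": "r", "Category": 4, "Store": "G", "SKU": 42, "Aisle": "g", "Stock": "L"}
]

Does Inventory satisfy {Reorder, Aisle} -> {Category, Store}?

Yes

(Reorder=r, Aisle=g): rows 1, 2, 10 → {Category,Store} = (4, G), (4, G), (4, G) ✓
(Reorder=w, Aisle=g): rows 3, 6, 7 → {Category,Store} = (6, F), (6, F), (6, F) ✓
(Reorder=w, Aisle=h): rows 4, 5, 8, 9 → {Category,Store} = (0, G), (0, G), (0, G), (0, G) ✓
Every {Reorder, Aisle} value is associated with a single {Category, Store} value, so {Reorder, Aisle} -> {Category, Store} holds.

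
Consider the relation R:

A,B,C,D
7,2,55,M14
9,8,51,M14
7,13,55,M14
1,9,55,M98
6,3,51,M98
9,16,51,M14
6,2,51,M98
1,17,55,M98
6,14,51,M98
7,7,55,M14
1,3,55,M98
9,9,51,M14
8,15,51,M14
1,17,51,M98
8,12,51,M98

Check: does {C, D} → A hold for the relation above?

No

(C=55, D=M14): 3 rows → A = 7, 7, 7 ✓
(C=51, D=M14): 4 rows → A takes values {9, 8} — violation
(C=55, D=M98): 3 rows → A = 1, 1, 1 ✓
(C=51, D=M98): 5 rows → A takes values {6, 1, 8} — violation
Two rows agree on {C, D} but differ on A, so {C, D} → A does not hold.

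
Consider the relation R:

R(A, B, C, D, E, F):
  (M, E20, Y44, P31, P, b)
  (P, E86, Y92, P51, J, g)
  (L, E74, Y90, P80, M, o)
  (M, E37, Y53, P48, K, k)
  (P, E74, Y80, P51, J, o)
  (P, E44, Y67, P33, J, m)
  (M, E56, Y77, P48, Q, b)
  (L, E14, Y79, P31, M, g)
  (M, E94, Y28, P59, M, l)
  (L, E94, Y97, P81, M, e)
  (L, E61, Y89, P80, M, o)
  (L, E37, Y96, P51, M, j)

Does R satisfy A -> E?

A=M: 4 rows → E takes values {P, K, Q, M} — violation
A=P: 3 rows → E = J, J, J ✓
A=L: 5 rows → E = M, M, M, M, M ✓
Two rows agree on A but differ on E, so A -> E does not hold.

No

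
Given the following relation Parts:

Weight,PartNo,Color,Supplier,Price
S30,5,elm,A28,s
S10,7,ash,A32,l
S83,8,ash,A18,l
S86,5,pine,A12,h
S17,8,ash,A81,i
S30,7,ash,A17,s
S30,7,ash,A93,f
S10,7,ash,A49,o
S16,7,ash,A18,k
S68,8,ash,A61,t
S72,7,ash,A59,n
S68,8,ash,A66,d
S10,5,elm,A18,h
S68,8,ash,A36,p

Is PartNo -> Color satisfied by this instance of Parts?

No

PartNo=5: 3 rows → Color takes values {elm, pine} — violation
PartNo=7: 6 rows → Color = ash, ash, ash, ash, ash, ash ✓
PartNo=8: 5 rows → Color = ash, ash, ash, ash, ash ✓
Two rows agree on PartNo but differ on Color, so PartNo -> Color does not hold.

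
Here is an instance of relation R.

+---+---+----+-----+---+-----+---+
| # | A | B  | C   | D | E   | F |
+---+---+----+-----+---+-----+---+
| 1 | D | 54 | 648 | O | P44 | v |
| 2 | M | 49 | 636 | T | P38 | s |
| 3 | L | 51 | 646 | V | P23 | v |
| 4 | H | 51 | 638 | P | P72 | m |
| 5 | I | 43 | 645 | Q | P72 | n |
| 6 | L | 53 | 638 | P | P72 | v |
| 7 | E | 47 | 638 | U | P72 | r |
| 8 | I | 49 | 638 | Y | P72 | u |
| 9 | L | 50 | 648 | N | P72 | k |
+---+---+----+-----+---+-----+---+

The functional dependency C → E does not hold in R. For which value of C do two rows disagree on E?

C=648: rows 1, 9 → E takes values {P44, P72} — violation
C=636: row 2 → E = P38 ✓
C=646: row 3 → E = P23 ✓
C=638: rows 4, 6, 7, 8 → E = P72, P72, P72, P72 ✓
C=645: row 5 → E = P72 ✓
The only C value with inconsistent E is C=648.

648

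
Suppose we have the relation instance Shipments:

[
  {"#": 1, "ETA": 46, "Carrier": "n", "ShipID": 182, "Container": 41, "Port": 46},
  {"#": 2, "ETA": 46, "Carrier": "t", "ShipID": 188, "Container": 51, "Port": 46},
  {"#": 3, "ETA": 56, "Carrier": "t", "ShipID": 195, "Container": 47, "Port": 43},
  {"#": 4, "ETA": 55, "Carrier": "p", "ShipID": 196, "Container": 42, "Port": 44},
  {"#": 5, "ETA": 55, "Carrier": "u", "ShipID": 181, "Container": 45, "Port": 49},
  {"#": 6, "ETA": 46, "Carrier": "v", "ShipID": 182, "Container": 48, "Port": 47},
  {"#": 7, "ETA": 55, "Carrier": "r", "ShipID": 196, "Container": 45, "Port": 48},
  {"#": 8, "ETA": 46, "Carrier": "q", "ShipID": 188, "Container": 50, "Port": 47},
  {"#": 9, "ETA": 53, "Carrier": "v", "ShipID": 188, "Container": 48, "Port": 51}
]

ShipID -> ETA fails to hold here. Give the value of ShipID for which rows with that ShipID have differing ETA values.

ShipID=182: rows 1, 6 → ETA = 46, 46 ✓
ShipID=188: rows 2, 8, 9 → ETA takes values {46, 53} — violation
ShipID=195: row 3 → ETA = 56 ✓
ShipID=196: rows 4, 7 → ETA = 55, 55 ✓
ShipID=181: row 5 → ETA = 55 ✓
The only ShipID value with inconsistent ETA is ShipID=188.

188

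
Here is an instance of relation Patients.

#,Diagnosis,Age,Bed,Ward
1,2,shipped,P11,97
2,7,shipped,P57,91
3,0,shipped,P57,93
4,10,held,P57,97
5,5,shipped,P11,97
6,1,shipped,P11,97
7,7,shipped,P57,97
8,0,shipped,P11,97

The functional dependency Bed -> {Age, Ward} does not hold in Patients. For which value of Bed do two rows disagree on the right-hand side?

Bed=P11: rows 1, 5, 6, 8 → {Age,Ward} = (shipped, 97), (shipped, 97), (shipped, 97), (shipped, 97) ✓
Bed=P57: rows 2, 3, 4, 7 → {Age,Ward} takes values {(shipped, 91), (shipped, 93), (held, 97), (shipped, 97)} — violation
The only Bed value with inconsistent RHS is Bed=P57.

P57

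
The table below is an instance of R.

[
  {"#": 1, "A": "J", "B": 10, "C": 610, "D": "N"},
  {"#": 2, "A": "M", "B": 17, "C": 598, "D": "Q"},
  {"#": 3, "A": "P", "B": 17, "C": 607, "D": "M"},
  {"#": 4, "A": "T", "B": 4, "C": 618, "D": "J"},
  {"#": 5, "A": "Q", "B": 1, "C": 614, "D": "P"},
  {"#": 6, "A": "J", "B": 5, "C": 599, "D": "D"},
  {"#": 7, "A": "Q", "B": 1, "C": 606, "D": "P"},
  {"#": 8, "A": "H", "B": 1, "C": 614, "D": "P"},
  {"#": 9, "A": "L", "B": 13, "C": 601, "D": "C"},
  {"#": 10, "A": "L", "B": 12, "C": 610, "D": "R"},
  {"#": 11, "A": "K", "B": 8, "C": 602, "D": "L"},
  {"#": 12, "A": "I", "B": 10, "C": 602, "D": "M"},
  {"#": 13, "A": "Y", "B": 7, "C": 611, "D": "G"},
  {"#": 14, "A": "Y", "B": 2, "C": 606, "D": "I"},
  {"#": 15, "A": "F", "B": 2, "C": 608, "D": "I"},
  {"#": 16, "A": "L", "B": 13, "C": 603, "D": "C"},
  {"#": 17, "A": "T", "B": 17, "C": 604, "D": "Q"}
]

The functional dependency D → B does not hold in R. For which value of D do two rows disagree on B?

D=N: row 1 → B = 10 ✓
D=Q: rows 2, 17 → B = 17, 17 ✓
D=M: rows 3, 12 → B takes values {17, 10} — violation
D=J: row 4 → B = 4 ✓
D=P: rows 5, 7, 8 → B = 1, 1, 1 ✓
D=D: row 6 → B = 5 ✓
D=C: rows 9, 16 → B = 13, 13 ✓
D=R: row 10 → B = 12 ✓
D=L: row 11 → B = 8 ✓
D=G: row 13 → B = 7 ✓
D=I: rows 14, 15 → B = 2, 2 ✓
The only D value with inconsistent B is D=M.

M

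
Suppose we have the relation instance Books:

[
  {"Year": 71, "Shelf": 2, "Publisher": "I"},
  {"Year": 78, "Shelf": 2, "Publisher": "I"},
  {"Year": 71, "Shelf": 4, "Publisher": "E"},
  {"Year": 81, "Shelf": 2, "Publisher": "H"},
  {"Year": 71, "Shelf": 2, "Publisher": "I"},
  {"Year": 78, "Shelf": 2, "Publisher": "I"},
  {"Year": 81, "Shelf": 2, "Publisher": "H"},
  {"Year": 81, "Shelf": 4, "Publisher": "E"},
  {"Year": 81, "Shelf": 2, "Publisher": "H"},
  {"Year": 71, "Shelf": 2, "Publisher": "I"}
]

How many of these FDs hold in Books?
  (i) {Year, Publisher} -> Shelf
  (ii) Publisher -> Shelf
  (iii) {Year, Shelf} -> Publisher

3

(i) {Year, Publisher} -> Shelf: every LHS value maps to a single RHS value — holds.
(ii) Publisher -> Shelf: every LHS value maps to a single RHS value — holds.
(iii) {Year, Shelf} -> Publisher: every LHS value maps to a single RHS value — holds.
3 of the 3 dependencies hold.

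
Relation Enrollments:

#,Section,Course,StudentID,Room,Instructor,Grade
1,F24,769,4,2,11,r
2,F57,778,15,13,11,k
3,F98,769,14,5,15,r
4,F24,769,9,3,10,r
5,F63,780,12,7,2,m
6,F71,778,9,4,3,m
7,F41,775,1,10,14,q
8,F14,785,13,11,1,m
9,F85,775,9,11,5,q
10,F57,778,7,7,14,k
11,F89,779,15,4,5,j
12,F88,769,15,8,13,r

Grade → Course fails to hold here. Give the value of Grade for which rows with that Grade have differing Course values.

m

Grade=r: rows 1, 3, 4, 12 → Course = 769, 769, 769, 769 ✓
Grade=k: rows 2, 10 → Course = 778, 778 ✓
Grade=m: rows 5, 6, 8 → Course takes values {780, 778, 785} — violation
Grade=q: rows 7, 9 → Course = 775, 775 ✓
Grade=j: row 11 → Course = 779 ✓
The only Grade value with inconsistent Course is Grade=m.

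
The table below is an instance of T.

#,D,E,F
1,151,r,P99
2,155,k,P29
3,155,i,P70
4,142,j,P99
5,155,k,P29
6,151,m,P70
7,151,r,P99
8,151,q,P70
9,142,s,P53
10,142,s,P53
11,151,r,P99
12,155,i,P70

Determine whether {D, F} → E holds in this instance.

(D=151, F=P99): rows 1, 7, 11 → E = r, r, r ✓
(D=155, F=P29): rows 2, 5 → E = k, k ✓
(D=155, F=P70): rows 3, 12 → E = i, i ✓
(D=142, F=P99): row 4 → E = j ✓
(D=151, F=P70): rows 6, 8 → E takes values {m, q} — violation
(D=142, F=P53): rows 9, 10 → E = s, s ✓
Two rows agree on {D, F} but differ on E, so {D, F} → E does not hold.

No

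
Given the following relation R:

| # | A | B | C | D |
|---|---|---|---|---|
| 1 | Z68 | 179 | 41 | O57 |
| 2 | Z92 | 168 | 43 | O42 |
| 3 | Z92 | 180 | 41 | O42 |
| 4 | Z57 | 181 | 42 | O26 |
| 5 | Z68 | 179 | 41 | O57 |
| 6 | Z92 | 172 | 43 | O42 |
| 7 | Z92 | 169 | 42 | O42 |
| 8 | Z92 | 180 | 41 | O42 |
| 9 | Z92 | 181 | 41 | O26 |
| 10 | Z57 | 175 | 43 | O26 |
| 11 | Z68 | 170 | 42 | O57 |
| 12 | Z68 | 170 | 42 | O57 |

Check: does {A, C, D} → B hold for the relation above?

No

(A=Z68, C=41, D=O57): rows 1, 5 → B = 179, 179 ✓
(A=Z92, C=43, D=O42): rows 2, 6 → B takes values {168, 172} — violation
(A=Z92, C=41, D=O42): rows 3, 8 → B = 180, 180 ✓
(A=Z57, C=42, D=O26): row 4 → B = 181 ✓
(A=Z92, C=42, D=O42): row 7 → B = 169 ✓
(A=Z92, C=41, D=O26): row 9 → B = 181 ✓
(A=Z57, C=43, D=O26): row 10 → B = 175 ✓
(A=Z68, C=42, D=O57): rows 11, 12 → B = 170, 170 ✓
Two rows agree on {A, C, D} but differ on B, so {A, C, D} → B does not hold.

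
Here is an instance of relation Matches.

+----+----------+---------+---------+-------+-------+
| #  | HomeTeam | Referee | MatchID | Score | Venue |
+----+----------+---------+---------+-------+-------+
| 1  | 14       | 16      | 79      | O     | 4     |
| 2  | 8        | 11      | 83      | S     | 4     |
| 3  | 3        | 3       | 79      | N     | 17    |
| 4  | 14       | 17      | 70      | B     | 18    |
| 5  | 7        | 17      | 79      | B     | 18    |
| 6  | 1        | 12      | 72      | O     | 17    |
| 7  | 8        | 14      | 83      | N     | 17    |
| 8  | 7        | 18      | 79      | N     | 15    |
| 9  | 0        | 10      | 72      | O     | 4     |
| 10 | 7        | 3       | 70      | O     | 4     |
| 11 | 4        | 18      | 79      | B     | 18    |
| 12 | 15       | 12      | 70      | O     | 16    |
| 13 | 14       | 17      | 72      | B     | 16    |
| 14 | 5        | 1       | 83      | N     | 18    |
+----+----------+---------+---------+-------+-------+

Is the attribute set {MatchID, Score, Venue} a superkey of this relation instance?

Rows 5 and 11 have the same {MatchID, Score, Venue} value (MatchID=79, Score=B, Venue=18) but are distinct tuples, so {MatchID, Score, Venue} does not determine every attribute — not a superkey.

No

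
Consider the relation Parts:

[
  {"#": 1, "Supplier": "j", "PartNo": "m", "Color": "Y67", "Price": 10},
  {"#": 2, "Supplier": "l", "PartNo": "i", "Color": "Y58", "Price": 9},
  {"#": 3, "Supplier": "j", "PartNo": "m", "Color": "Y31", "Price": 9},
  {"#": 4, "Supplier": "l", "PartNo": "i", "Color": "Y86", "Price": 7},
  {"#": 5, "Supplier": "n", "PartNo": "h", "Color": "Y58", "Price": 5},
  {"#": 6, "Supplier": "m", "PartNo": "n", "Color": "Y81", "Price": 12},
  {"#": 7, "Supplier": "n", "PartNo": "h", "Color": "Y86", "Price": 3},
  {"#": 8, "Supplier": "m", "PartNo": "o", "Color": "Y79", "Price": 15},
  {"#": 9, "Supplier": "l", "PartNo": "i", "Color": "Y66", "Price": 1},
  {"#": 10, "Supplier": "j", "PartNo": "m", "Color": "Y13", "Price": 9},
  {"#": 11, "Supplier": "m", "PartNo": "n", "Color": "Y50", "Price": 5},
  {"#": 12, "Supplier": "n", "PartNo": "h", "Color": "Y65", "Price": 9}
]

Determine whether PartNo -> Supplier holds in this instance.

Yes

PartNo=m: rows 1, 3, 10 → Supplier = j, j, j ✓
PartNo=i: rows 2, 4, 9 → Supplier = l, l, l ✓
PartNo=h: rows 5, 7, 12 → Supplier = n, n, n ✓
PartNo=n: rows 6, 11 → Supplier = m, m ✓
PartNo=o: row 8 → Supplier = m ✓
Every PartNo value is associated with a single Supplier value, so PartNo -> Supplier holds.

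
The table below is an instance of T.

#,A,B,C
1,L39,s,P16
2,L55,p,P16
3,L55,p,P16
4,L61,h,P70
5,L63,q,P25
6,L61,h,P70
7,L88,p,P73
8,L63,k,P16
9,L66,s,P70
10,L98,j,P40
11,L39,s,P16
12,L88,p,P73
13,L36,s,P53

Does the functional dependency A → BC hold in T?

No

A=L39: rows 1, 11 → {B,C} = (s, P16), (s, P16) ✓
A=L55: rows 2, 3 → {B,C} = (p, P16), (p, P16) ✓
A=L61: rows 4, 6 → {B,C} = (h, P70), (h, P70) ✓
A=L63: rows 5, 8 → {B,C} takes values {(q, P25), (k, P16)} — violation
A=L88: rows 7, 12 → {B,C} = (p, P73), (p, P73) ✓
A=L66: row 9 → {B,C} = (s, P70) ✓
A=L98: row 10 → {B,C} = (j, P40) ✓
A=L36: row 13 → {B,C} = (s, P53) ✓
Two rows agree on A but differ on BC, so A → BC does not hold.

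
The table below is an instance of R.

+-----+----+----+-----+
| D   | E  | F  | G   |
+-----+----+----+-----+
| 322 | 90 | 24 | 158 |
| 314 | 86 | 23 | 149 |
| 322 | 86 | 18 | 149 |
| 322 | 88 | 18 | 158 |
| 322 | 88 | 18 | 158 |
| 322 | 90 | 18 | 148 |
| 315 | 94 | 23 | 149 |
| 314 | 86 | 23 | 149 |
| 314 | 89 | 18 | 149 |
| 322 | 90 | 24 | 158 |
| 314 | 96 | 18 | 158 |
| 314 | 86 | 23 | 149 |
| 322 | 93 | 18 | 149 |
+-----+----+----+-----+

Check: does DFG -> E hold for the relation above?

(D=322, F=24, G=158): 2 rows → E = 90, 90 ✓
(D=314, F=23, G=149): 3 rows → E = 86, 86, 86 ✓
(D=322, F=18, G=149): 2 rows → E takes values {86, 93} — violation
(D=322, F=18, G=158): 2 rows → E = 88, 88 ✓
(D=322, F=18, G=148): 1 row → E = 90 ✓
(D=315, F=23, G=149): 1 row → E = 94 ✓
(D=314, F=18, G=149): 1 row → E = 89 ✓
(D=314, F=18, G=158): 1 row → E = 96 ✓
Two rows agree on DFG but differ on E, so DFG -> E does not hold.

No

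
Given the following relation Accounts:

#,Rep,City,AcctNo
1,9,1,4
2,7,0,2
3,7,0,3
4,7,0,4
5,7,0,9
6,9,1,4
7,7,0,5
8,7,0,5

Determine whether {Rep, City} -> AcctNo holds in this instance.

No

(Rep=9, City=1): rows 1, 6 → AcctNo = 4, 4 ✓
(Rep=7, City=0): rows 2, 3, 4, 5, 7, 8 → AcctNo takes values {2, 3, 4, 9, 5} — violation
Two rows agree on {Rep, City} but differ on AcctNo, so {Rep, City} -> AcctNo does not hold.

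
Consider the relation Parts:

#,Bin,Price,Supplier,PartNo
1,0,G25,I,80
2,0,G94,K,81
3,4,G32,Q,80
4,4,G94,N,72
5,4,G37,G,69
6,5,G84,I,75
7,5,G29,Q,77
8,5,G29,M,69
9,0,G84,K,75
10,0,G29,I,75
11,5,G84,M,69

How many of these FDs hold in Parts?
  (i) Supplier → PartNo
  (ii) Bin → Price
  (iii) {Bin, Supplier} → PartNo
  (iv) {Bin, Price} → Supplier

0

(i) Supplier → PartNo: Supplier=I: rows 1, 6, 10 → PartNo takes values {80, 75} — violation; Supplier=K: rows 2, 9 → PartNo takes values {81, 75} — violation; Supplier=Q: rows 3, 7 → PartNo takes values {80, 77} — violation — fails.
(ii) Bin → Price: Bin=0: rows 1, 2, 9, 10 → Price takes values {G25, G94, G84, G29} — violation; Bin=4: rows 3, 4, 5 → Price takes values {G32, G94, G37} — violation; Bin=5: rows 6, 7, 8, 11 → Price takes values {G84, G29} — violation — fails.
(iii) {Bin, Supplier} → PartNo: (Bin=0, Supplier=I): rows 1, 10 → PartNo takes values {80, 75} — violation; (Bin=0, Supplier=K): rows 2, 9 → PartNo takes values {81, 75} — violation — fails.
(iv) {Bin, Price} → Supplier: (Bin=5, Price=G84): rows 6, 11 → Supplier takes values {I, M} — violation; (Bin=5, Price=G29): rows 7, 8 → Supplier takes values {Q, M} — violation — fails.
None of the 4 dependencies hold.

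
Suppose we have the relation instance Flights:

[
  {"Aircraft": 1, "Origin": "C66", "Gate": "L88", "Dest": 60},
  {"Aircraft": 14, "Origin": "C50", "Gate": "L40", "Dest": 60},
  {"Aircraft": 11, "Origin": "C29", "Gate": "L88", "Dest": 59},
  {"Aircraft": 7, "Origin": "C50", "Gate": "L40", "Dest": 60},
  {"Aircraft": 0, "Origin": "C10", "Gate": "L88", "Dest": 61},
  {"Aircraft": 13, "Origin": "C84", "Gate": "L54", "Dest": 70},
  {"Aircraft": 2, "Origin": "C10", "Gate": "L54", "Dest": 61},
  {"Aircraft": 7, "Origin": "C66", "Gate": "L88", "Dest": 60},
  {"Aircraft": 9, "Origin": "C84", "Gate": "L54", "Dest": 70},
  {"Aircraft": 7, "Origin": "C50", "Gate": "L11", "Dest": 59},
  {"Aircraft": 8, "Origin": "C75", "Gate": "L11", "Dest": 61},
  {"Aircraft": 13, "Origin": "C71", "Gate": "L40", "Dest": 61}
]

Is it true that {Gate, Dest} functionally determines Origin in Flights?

(Gate=L88, Dest=60): 2 rows → Origin = C66, C66 ✓
(Gate=L40, Dest=60): 2 rows → Origin = C50, C50 ✓
(Gate=L88, Dest=59): 1 row → Origin = C29 ✓
(Gate=L88, Dest=61): 1 row → Origin = C10 ✓
(Gate=L54, Dest=70): 2 rows → Origin = C84, C84 ✓
(Gate=L54, Dest=61): 1 row → Origin = C10 ✓
(Gate=L11, Dest=59): 1 row → Origin = C50 ✓
(Gate=L11, Dest=61): 1 row → Origin = C75 ✓
(Gate=L40, Dest=61): 1 row → Origin = C71 ✓
Every {Gate, Dest} value is associated with a single Origin value, so {Gate, Dest} -> Origin holds.

Yes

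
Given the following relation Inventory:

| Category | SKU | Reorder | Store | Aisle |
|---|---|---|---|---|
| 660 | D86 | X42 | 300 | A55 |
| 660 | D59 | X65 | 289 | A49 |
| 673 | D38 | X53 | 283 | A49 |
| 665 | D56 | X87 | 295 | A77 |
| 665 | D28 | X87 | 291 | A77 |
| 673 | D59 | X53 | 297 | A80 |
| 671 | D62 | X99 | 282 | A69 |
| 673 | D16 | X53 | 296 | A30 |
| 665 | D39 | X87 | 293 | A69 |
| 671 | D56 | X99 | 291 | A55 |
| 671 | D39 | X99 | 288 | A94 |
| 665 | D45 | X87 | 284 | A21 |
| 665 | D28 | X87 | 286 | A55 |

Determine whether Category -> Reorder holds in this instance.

No

Category=660: 2 rows → Reorder takes values {X42, X65} — violation
Category=673: 3 rows → Reorder = X53, X53, X53 ✓
Category=665: 5 rows → Reorder = X87, X87, X87, X87, X87 ✓
Category=671: 3 rows → Reorder = X99, X99, X99 ✓
Two rows agree on Category but differ on Reorder, so Category -> Reorder does not hold.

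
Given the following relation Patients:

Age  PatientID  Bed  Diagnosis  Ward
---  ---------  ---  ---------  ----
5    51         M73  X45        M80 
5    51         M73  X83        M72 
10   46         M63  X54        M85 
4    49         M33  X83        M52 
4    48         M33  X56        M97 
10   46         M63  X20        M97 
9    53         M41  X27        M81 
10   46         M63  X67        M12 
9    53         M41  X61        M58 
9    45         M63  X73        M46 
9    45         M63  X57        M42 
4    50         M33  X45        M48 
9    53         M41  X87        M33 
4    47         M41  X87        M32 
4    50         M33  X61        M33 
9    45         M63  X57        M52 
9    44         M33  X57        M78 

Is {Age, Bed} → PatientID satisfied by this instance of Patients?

(Age=5, Bed=M73): 2 rows → PatientID = 51, 51 ✓
(Age=10, Bed=M63): 3 rows → PatientID = 46, 46, 46 ✓
(Age=4, Bed=M33): 4 rows → PatientID takes values {49, 48, 50} — violation
(Age=9, Bed=M41): 3 rows → PatientID = 53, 53, 53 ✓
(Age=9, Bed=M63): 3 rows → PatientID = 45, 45, 45 ✓
(Age=4, Bed=M41): 1 row → PatientID = 47 ✓
(Age=9, Bed=M33): 1 row → PatientID = 44 ✓
Two rows agree on {Age, Bed} but differ on PatientID, so {Age, Bed} → PatientID does not hold.

No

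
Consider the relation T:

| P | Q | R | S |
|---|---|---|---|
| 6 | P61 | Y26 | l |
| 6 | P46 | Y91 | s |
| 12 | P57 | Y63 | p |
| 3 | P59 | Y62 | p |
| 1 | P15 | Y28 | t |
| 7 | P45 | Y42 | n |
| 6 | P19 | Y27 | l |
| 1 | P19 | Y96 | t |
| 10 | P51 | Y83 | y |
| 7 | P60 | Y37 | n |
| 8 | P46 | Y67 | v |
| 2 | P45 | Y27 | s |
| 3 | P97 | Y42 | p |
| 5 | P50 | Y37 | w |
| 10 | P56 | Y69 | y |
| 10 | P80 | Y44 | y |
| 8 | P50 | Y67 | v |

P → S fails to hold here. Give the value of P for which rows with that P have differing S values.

6

P=6: 3 rows → S takes values {l, s} — violation
P=12: 1 row → S = p ✓
P=3: 2 rows → S = p, p ✓
P=1: 2 rows → S = t, t ✓
P=7: 2 rows → S = n, n ✓
P=10: 3 rows → S = y, y, y ✓
P=8: 2 rows → S = v, v ✓
P=2: 1 row → S = s ✓
P=5: 1 row → S = w ✓
The only P value with inconsistent S is P=6.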